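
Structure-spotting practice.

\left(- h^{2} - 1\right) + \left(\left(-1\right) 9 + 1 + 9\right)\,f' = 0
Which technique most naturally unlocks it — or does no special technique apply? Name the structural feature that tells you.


Technique: no special technique — solved for the derivative, f never appears on the right — this is a direct integration in h, not a differential-equations problem at heart.


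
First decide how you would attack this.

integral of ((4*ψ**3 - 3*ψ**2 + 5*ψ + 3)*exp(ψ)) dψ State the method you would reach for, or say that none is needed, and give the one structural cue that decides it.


Verdict: integration by parts — the integrand splits as 4*ψ**3 - 3*ψ**2 + 5*ψ + 3 times exp(ψ) — repeatedly differentiating the polynomial part kills it, which is the parts ladder.


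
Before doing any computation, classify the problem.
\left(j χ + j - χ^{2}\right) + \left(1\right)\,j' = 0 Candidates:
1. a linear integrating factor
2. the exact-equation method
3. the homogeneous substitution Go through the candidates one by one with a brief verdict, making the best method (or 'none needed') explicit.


Technique: a linear integrating factor — linear in the unknown with genuine forcing: multiply through by the exponential of the integrated coefficient and the left side closes into one derivative.
- a linear integrating factor — a fit — the right tool for this form.
- the exact-equation method — exactness fails on the nose — the mixed partials do not match.
- the homogeneous substitution — the slope does not depend on the ratio of the variables alone.


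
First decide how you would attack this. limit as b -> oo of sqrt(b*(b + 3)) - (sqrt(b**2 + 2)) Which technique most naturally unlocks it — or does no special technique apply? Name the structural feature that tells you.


Method: conjugate multiplication — turning the difference into a conjugate-rationalized ratio makes the limit readable.


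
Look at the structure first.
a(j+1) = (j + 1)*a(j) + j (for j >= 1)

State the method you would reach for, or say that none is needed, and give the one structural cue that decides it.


Diagnosis: a summation factor — it is first-order linear but the coefficient j + 1 depends on the index, so multiply through by a summation factor to telescope it.


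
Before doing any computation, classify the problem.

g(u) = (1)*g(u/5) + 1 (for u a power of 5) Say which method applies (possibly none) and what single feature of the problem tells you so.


Technique: the master substitution — a divide-and-conquer shape: argument u/5, so change variables with u = 5^m and solve the linear version.


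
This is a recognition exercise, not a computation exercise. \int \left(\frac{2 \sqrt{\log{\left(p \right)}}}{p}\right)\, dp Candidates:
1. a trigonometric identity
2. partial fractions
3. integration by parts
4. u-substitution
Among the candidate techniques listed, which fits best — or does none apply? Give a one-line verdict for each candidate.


Diagnosis: u-substitution — collected, the integrand has one factor that is, up to a constant, the derivative of an inner expression the rest depends on — substitute for that inner expression.
- a trigonometric identity — there is no trigonometric structure at all — the integrand carries no sine or cosine to rewrite.
- partial fractions: the expression is not a ratio of polynomials that decomposes further.
- integration by parts: no split into a nonconstant polynomial times one of the standard kernels — exp, sine, or cosine of a linear argument, or a logarithm — applies here.
- u-substitution: yes — fits the structure here.


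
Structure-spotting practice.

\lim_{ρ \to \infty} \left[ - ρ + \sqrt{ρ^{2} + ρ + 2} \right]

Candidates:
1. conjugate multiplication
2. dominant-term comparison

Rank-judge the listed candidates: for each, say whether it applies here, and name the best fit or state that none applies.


Best approach: conjugate multiplication — both pieces blow up but their difference is finite; the conjugate trick rationalizes \sqrt{ρ^{2} + ρ + 2} - ρ.
- conjugate multiplication — a fit — the right tool for this form.
- dominant-term comparison — no dominant power emerges to decide the limit by degree comparison.


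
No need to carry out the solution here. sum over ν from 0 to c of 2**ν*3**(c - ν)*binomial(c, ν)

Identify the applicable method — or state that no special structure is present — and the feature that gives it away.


Best approach: the binomial theorem — the summand is term ν of a binomial expansion in 2 and 3; the whole sum is a single power.


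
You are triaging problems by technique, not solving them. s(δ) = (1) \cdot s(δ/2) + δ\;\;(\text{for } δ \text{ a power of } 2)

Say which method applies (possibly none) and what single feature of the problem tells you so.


Method: the master substitution — the argument shrinks by the factor 2, so measure the index on a logarithmic scale and the recursion becomes a shift.


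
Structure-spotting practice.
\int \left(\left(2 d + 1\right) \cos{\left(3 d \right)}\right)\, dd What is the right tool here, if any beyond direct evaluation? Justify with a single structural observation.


Method: integration by parts — the integrand splits as 2 d + 1 times \cos{\left(3 d \right)} — repeatedly differentiating the polynomial part kills it, which is the parts ladder.


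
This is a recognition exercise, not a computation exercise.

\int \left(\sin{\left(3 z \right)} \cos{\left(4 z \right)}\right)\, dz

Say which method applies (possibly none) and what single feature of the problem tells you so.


Diagnosis: a trigonometric identity — cross-frequency products like \sin{\left(3 z \right)} \cos{\left(4 z \right)} are the textbook product-to-sum case — the identity converts them to directly integrable sinusoids.


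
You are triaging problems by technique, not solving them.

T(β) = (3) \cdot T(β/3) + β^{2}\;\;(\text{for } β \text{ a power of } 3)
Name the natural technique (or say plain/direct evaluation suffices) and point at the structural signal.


Diagnosis: the master substitution — the argument shrinks by the factor 3, so measure the index on a logarithmic scale and the recursion becomes a shift.


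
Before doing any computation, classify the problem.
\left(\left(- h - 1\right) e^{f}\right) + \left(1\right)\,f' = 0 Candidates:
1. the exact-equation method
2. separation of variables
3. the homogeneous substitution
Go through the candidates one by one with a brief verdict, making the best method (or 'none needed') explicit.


Technique: separation of variables — solved for the derivative, the right side splits multiplicatively into a function of each variable alone — divide and integrate each side.
- the exact-equation method: exactness fails on the nose — the mixed partials do not match.
- separation of variables — yes, a natural case for it.
- the homogeneous substitution — the ratio substitution does not collapse this equation.


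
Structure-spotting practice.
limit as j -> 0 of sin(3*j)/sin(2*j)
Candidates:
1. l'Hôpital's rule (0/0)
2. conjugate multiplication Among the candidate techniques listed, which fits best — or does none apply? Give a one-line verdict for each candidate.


Diagnosis: l'Hôpital's rule (0/0) — substituting 0 gives 0 over 0; differentiate top and bottom once and re-evaluate. A local series expansion at the point resolves it as well; the rule is the packaged version of that step.
- l'Hôpital's rule (0/0) — yes — fits the structure here.
- conjugate multiplication: the conjugate move applies to radical differences, which this is not.


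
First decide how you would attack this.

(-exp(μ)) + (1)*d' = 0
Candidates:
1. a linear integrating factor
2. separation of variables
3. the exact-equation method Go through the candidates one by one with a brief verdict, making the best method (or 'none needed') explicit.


Verdict: no special technique — solved for the derivative, no d appears — this is antidifferentiation in μ wearing ODE clothing.
- a linear integrating factor: with the unknown absent the integrating factor is a formality; direct integration is the working structure.
- separation of variables — separation is only trivially available — with the unknown absent from the slope this is a direct integration, not a separation problem.
- the exact-equation method — with the unknown absent from both coefficients, the cross-partial test holds emptily — nothing for the exact method to work on.


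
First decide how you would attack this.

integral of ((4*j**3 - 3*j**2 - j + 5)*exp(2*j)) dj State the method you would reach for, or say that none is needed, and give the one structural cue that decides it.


Method: integration by parts — differentiate 4*j**3 - 3*j**2 - j + 5, integrate exp(2*j): each pass lowers the polynomial degree, so parts terminates.


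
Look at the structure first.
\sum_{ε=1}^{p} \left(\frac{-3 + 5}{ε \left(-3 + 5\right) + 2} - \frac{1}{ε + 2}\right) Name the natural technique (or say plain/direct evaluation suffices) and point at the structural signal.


Verdict: telescoping — spot the paired structure — each term adds \frac{-3 + 5}{ε \left(-3 + 5\right) + 2} and subtracts its successor value, which the next term restores: the definition of a telescoping chain.


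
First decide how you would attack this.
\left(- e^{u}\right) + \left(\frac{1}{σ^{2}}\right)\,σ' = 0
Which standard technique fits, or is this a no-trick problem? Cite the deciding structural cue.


Verdict: separation of variables — a product of single-variable factors, e^{u} and σ^{2} — the textbook separable form. One could also solve this as an exact equation; with each coefficient in its own variable, separating is the same work with fewer steps.


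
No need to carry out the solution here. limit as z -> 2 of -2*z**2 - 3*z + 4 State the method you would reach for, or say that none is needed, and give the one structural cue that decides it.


Diagnosis: no special technique — no vanishing denominator and no indeterminate clash at the point — evaluation is immediate.


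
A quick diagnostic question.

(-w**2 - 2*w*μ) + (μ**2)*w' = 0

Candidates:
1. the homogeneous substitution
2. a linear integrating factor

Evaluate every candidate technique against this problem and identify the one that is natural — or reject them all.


Method: the homogeneous substitution — solved for the derivative, the right side is unchanged under scaling μ and w together — it depends only on the ratio w/μ, so substitute a single ratio variable. This doubles as a Bernoulli equation in the unknown as written; the homogeneous route needs no setup at all.
- the homogeneous substitution — yes — fits the structure here.
- a linear integrating factor: the unknown enters nonlinearly (through a power, a denominator, or a transcendental function), which the linear integrating-factor recipe cannot absorb as-is — any repair would come from a preliminary substitution, not the factor.


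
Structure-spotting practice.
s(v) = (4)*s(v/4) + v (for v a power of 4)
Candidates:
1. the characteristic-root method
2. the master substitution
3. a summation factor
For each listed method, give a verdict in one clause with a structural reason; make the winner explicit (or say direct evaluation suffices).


Technique: the master substitution — treat m = log base 4 of v as the new clock: one recursion step advances m by one while v scales by 4.
- the characteristic-root method: a divided-index call is not the fixed-shift linear shape that characteristic roots solve.
- the master substitution: yes, a natural case for it.
- a summation factor — the recursion divides its index rather than shifting it — there is no previous-term chain for a summation factor to telescope.


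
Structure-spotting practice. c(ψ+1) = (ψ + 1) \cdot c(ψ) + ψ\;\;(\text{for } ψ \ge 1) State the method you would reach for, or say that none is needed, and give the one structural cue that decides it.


Verdict: a summation factor — one-term recursion with variable weight ψ + 1 is solved by product normalization, not by root-finding.


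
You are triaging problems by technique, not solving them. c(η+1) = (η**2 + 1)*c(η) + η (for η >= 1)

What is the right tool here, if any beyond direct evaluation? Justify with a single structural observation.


Diagnosis: a summation factor — an index-dependent multiplier η**2 + 1 rules out characteristic roots; a summation factor converts it to a pure difference.


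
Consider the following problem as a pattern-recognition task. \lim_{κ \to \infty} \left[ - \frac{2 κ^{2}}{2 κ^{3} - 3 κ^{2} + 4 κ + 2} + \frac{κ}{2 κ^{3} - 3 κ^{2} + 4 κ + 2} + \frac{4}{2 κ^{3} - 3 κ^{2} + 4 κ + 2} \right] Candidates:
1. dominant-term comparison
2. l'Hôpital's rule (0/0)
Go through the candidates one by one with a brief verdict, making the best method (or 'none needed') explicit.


Technique: dominant-term comparison — growth-rate triage: the leading powers of κ decide the limit, everything else is noise.
- dominant-term comparison: applies; the problem has the shape this method handles.
- l'Hôpital's rule (0/0): viewed as a single quotient this runs to ∞/∞, not the 0/0 clash this candidate addresses; an at-infinity variant of the rule would resolve it, but comparing leading growth reads the answer without differentiating.


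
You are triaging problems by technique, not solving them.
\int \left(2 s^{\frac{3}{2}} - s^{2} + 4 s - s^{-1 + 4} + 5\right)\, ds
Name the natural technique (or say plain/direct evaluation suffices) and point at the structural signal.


Diagnosis: no special technique — the integrand is a sum of constant multiples of powers of s — integrate term by term.


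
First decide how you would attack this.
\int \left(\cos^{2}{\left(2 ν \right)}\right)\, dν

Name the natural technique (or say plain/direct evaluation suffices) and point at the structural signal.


Best approach: a trigonometric identity — \cos^{2}{\left(2 ν \right)} is an even power — the power-reduction identity rewrites it into first-degree cosines.


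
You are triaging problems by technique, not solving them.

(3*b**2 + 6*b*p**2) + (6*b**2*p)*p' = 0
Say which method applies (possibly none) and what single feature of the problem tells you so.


Best approach: the exact-equation method — check exactness first: here it holds (3*b**2 + 6*b*p**2, 6*b**2*p have matching cross partials), so no integrating factor is needed.


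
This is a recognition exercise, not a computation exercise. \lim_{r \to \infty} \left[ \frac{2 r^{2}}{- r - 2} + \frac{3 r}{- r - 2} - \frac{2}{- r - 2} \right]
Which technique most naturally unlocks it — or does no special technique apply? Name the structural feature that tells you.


Technique: dominant-term comparison — at large r only the top-degree terms survive; compare the leading terms and the limit falls out. Differentiating the expression as a single quotient would eventually settle it as well; matching dominant growth settles it immediately.


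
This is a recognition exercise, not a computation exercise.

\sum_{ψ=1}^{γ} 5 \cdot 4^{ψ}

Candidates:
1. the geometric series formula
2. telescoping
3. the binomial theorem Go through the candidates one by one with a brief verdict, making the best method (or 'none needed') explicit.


Diagnosis: the geometric series formula — term-over-term division gives 4 every time — index-free ratio, geometric sum formula applies.
- the geometric series formula — applicable, and directly so.
- telescoping — the terms as presented offer no neighboring cancellation — a telescoping rewrite may exist, but the displayed structure does not hand one over.
- the binomial theorem: there is no sum-raised-to-a-power identity hiding in these terms.


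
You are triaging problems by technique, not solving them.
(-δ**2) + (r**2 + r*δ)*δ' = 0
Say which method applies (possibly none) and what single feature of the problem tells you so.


Technique: the homogeneous substitution — the slope's numerator and denominator share total degree; set v = δ/r and the equation drops to separable form. This can also be massaged into Bernoulli form (the roles of the variables may need exchanging); the homogeneous substitution avoids that setup.


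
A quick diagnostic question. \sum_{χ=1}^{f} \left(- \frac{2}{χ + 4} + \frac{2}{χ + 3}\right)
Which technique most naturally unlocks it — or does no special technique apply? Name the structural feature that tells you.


Method: telescoping — each term adds \frac{2}{χ + 3} and subtracts the same expression advanced one index; that subtracted piece cancels against the next term's added copy — only the boundary terms survive.


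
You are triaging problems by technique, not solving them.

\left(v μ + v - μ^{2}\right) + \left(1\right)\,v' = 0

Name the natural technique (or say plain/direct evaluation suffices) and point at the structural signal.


Method: a linear integrating factor — the unknown enters only to the first power against a nonzero forcing term — the integrating-factor template applies directly.


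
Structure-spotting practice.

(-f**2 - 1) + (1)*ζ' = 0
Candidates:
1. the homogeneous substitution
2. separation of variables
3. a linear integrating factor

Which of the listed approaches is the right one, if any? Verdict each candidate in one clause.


Best approach: no special technique — the slope is a pure function of f; integrate both sides and be done.
- the homogeneous substitution — the slope is not a function of the ratio of the variables alone.
- separation of variables: any separation here is vacuous (nothing depends on the unknown); direct integration is the honest label.
- a linear integrating factor: the linear template holds only trivially here (the unknown is absent, so the coefficient is zero) — the method is not the natural label.


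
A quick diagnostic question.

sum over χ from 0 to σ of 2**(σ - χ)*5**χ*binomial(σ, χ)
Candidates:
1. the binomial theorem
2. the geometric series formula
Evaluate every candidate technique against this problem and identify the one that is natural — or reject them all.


Best approach: the binomial theorem — the binomial coefficients weight matched powers of 5 and 2, which is exactly the expansion of a binomial power.
- the binomial theorem — applicable, and directly so.
- the geometric series formula: dividing successive terms gives an index-dependent quantity, not a constant.


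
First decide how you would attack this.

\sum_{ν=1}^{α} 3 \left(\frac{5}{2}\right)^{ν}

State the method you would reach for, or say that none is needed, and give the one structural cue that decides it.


Best approach: the geometric series formula — each term is \frac{5}{2} times the previous one, so the geometric-series formula applies directly.


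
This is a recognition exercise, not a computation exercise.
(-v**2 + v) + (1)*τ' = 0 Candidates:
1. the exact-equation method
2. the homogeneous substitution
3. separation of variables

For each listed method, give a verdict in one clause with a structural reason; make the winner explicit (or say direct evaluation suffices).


Technique: no special technique — solved for the derivative, τ never appears on the right — this is a direct integration in v, not a differential-equations problem at heart.
- the exact-equation method — with the unknown absent from both coefficients, the cross-partial test holds emptily — nothing for the exact method to work on.
- the homogeneous substitution: rescaling both variables together changes the slope, so no ratio substitution collapses it.
- separation of variables — with no unknown in the slope, separating variables is a formality — the equation integrates directly.


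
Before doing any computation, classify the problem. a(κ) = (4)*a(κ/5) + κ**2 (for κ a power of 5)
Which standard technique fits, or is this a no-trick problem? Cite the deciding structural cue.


Best approach: the master substitution — a divide-and-conquer shape: argument κ/5, so change variables with κ = 5^m and solve the linear version.


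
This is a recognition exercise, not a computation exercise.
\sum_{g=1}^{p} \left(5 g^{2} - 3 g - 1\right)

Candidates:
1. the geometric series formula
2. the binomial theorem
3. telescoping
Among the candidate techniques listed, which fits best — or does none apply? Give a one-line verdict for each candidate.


Best approach: no special technique — no ratio, no shift structure, no binomial pattern: sum the constant-multiple powers of g with known formulas.
- the geometric series formula — consecutive terms are not related by a fixed multiplier.
- the binomial theorem: the summand does not match any term pattern of an expanded binomial power.
- telescoping — neither a shifted-difference shape nor integer-spaced poles are present.


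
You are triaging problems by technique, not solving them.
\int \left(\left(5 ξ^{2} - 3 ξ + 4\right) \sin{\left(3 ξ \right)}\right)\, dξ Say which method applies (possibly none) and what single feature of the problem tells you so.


Best approach: integration by parts — the integrand splits as 5 ξ^{2} - 3 ξ + 4 times \sin{\left(3 ξ \right)} — repeatedly differentiating the polynomial part kills it, which is the parts ladder.


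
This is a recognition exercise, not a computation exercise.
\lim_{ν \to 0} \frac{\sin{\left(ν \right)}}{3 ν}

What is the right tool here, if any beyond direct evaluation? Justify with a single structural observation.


Technique: l'Hôpital's rule (0/0) — numerator and denominator both vanish at 0 — a genuine 0/0 form, which is exactly when l'Hôpital applies. One could equally expand both pieces locally and compare leading terms; the rule does that in one stroke.


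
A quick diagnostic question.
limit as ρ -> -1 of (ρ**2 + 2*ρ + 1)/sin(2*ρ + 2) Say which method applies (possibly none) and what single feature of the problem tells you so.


Diagnosis: l'Hôpital's rule (0/0) — numerator and denominator both vanish at -1 — a genuine 0/0 form, which is exactly when l'Hôpital applies. A first-order expansion at the point is an equally standard path; the rule packages it.


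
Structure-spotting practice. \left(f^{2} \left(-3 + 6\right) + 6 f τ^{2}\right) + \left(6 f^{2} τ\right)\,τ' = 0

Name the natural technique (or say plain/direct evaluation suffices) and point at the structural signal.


Method: the exact-equation method — because the two cross partials coincide, the form is conservative as written — recover its potential in (f, τ).


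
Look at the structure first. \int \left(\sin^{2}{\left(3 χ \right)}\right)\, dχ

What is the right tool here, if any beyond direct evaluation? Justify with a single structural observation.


Technique: a trigonometric identity — \sin^{2}{\left(3 χ \right)} is the textbook power-reduction case — identities first, antiderivatives second.


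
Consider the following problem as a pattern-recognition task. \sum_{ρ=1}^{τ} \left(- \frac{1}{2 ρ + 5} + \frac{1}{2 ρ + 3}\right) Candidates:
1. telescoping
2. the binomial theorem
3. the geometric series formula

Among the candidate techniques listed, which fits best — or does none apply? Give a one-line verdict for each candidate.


Best approach: telescoping — write out three consecutive terms and watch the interior cancel: the advanced copy one term subtracts reappears as the very next term's leading piece, pair after pair.
- telescoping — applicable, and directly so.
- the binomial theorem: the terms lack the binomial-coefficient-weighted complementary-power pattern of an expansion.
- the geometric series formula — the ratio of consecutive terms depends on the index.


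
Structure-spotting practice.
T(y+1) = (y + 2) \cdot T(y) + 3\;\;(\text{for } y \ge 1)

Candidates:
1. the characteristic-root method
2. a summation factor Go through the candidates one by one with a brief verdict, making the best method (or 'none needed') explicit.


Diagnosis: a summation factor — the coefficient y + 2 drifts with the index, so no fixed root exists; normalizing by the cumulative product telescopes it.
- the characteristic-root method — the coefficients change with the index, which the root method cannot absorb.
- a summation factor: yes — fits the structure here.


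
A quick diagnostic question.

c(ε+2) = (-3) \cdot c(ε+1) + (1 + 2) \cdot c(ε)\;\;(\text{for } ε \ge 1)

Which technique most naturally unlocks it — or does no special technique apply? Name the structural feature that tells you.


Best approach: the characteristic-root method — the recurrence treats every index alike (constant coefficients, no forcing) — precisely the regime where r^ε trials close it.


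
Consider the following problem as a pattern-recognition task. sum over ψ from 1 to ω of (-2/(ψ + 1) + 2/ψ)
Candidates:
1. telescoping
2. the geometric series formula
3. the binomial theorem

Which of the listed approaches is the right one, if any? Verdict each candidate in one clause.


Best approach: telescoping — the piece each term subtracts is 2/ψ advanced by one index, and it reappears with a plus sign leading the following term — the sum collapses to its boundary terms.
- telescoping — applies; the problem has the shape this method handles.
- the geometric series formula — the term-to-term ratio changes with the index, so the geometric formula cannot close it.
- the binomial theorem: the terms do not reassemble into a binomial power.


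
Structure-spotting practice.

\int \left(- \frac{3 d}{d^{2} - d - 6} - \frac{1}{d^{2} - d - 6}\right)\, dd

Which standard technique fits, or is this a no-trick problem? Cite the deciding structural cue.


Diagnosis: partial fractions — the denominator d^{2} - d - 6 factors, so the quotient decomposes into elementary partial fractions term by term.


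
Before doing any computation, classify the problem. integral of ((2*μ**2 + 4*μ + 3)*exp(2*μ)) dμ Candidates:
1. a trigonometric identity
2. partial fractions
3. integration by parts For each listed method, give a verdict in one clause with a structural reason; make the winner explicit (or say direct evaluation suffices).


Technique: integration by parts — differentiate 2*μ**2 + 4*μ + 3, integrate exp(2*μ): each pass lowers the polynomial degree, so parts terminates.
- a trigonometric identity: there is no trigonometric structure at all — the integrand carries no sine or cosine to rewrite.
- partial fractions: there is no rational-function structure to decompose.
- integration by parts: a fit — the right tool for this form.


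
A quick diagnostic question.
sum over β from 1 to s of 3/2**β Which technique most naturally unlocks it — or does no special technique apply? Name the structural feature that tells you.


Method: the geometric series formula — consecutive terms stand in a fixed index-free ratio — the geometric sum formula closes it.


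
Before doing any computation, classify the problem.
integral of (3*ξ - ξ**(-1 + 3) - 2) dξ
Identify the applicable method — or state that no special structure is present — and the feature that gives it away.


Diagnosis: no special technique — a term-by-term power-rule job in ξ; no substitution or rearrangement earns its keep here.


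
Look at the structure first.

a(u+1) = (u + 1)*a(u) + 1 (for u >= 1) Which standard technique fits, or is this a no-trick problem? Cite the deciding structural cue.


Best approach: a summation factor — the coefficient u + 1 drifts with the index, so no fixed root exists; normalizing by the cumulative product telescopes it.


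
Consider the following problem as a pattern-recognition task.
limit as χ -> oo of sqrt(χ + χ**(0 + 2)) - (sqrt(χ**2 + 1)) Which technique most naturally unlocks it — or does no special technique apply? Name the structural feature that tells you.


Best approach: conjugate multiplication — the difference sqrt(χ + χ**(0 + 2)) - sqrt(χ**2 + 1) is an ∞ − ∞ stalemate; its conjugate partner breaks the tie.


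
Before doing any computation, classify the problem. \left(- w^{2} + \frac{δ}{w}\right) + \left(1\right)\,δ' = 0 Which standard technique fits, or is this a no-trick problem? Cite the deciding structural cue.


Technique: a linear integrating factor — the unknown enters only to the first power against a nonzero forcing term — the integrating-factor template applies directly.


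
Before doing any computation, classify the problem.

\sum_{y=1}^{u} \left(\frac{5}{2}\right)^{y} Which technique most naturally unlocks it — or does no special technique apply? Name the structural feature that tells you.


Method: the geometric series formula — each term is \frac{5}{2} times the previous one, so the geometric-series formula applies directly.


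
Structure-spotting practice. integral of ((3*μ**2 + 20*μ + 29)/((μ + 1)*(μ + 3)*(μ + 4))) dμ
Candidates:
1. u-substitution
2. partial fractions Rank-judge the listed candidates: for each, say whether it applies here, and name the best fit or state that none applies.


Method: partial fractions — the bottom factors while the top stays lower-degree — split into simple fractions and integrate piece by piece.
- u-substitution: no subexpression of the integrand pairs with its own derivative as a factor — individual terms may offer their own substitutions, but any change of variable covering the whole integral would have to be constructed from outside the expression.
- partial fractions: yes — fits the structure here.


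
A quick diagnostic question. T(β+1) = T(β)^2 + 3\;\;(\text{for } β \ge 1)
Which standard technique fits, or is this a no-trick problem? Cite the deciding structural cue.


Technique: no special technique — each new value is a nonlinear function of earlier ones — scaling arguments and superposition both fail.


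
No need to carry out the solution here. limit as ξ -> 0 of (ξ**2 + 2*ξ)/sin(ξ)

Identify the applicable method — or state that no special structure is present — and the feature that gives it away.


Method: l'Hôpital's rule (0/0) — the 0/0 form at 0 is the signature situation for l'Hôpital's rule. A local series expansion at the point resolves it as well; the rule is the packaged version of that step.


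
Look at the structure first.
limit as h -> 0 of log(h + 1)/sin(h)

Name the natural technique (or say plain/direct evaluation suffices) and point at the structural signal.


Verdict: l'Hôpital's rule (0/0) — numerator and denominator both vanish at 0 — a genuine 0/0 form, which is exactly when l'Hôpital applies. A local series expansion at the point resolves it as well; the rule is the packaged version of that step.


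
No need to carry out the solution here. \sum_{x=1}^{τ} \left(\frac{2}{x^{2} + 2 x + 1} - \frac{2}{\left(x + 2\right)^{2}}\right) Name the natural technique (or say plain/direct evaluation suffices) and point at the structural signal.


Best approach: telescoping — the summand is \frac{2}{x^{2} + 2 x + 1} minus the same expression shifted by one, so consecutive terms cancel in pairs.


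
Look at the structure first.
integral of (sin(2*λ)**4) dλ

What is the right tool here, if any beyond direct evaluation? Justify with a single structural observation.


Method: a trigonometric identity — the even trigonometric power sin(2*λ)**4 reduces by a double-angle identity before any integration is attempted.


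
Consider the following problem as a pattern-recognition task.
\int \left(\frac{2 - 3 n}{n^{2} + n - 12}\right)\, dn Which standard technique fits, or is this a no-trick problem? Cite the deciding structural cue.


Diagnosis: partial fractions — n^{2} + n - 12 splits into linear pieces, so the quotient is a sum of simple fractions — decompose before integrating.


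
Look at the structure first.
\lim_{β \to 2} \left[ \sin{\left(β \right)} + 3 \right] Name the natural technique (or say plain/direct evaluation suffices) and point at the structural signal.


Method: no special technique — the expression is continuous at the evaluation point — substitute directly; no indeterminate form appears.


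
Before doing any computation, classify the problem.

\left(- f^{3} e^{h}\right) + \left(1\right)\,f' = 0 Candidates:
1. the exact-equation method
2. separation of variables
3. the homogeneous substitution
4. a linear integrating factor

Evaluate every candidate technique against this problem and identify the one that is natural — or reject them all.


Verdict: separation of variables — solved for the derivative, the right side splits multiplicatively into a function of each variable alone — divide and integrate each side.
- the exact-equation method: the mixed partial derivatives differ, so the left side is not a total differential.
- separation of variables — a fit — the right tool for this form.
- the homogeneous substitution: the slope is not a function of the ratio of the variables alone.
- a linear integrating factor: the unknown enters nonlinearly (through a power, a denominator, or a transcendental function), which the linear integrating-factor recipe cannot absorb as-is — any repair would come from a preliminary substitution, not the factor.


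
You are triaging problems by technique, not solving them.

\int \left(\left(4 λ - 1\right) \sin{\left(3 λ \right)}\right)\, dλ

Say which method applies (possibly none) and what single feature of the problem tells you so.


Verdict: integration by parts — differentiate 4 λ - 1, integrate \sin{\left(3 λ \right)}: each pass lowers the polynomial degree, so parts terminates.


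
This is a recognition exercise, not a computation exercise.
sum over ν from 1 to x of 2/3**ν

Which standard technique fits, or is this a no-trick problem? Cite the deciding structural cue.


Verdict: the geometric series formula — consecutive terms stand in a fixed index-free ratio — the geometric sum formula closes it.


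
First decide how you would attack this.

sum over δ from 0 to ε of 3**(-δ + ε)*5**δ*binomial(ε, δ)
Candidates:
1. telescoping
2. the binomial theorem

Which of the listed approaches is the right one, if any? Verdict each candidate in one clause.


Best approach: the binomial theorem — the summand is term δ of a binomial expansion in 5 and 3; the whole sum is a single power.
- telescoping — the summand is not presented as a shifted difference — a telescoping rewrite may exist, but the displayed structure does not offer one.
- the binomial theorem — yes — fits the structure here.


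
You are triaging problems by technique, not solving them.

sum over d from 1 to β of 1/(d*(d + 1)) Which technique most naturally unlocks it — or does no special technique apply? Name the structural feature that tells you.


Verdict: telescoping — 1/(d*(d + 1)) hides a difference of shifted reciprocals — decompose it and the middle of the sum vanishes.


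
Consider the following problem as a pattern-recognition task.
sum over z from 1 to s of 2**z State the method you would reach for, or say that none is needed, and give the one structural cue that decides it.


Method: the geometric series formula — term-over-term division gives 2 every time — index-free ratio, geometric sum formula applies.


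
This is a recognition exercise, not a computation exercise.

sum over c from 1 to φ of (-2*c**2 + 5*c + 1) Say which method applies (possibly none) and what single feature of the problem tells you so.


Best approach: no special technique — recognize the absence of structure: constant-multiple powers of c summed plainly, no special method required.


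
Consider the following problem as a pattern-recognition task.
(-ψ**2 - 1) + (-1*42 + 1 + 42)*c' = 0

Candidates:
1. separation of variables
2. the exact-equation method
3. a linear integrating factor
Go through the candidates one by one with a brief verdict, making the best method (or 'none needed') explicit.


Best approach: no special technique — the slope is a function of ψ alone, so integrate both sides directly.
- separation of variables — with no unknown in the slope, separating variables is a formality — the equation integrates directly.
- the exact-equation method — no dependence on the unknown anywhere: exactness is a label without content here.
- a linear integrating factor — the linear template holds only trivially here (the unknown is absent, so the coefficient is zero) — the method is not the natural label.


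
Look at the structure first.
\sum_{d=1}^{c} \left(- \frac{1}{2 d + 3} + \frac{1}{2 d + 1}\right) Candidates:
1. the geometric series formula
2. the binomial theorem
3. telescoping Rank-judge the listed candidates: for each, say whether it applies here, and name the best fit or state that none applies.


Verdict: telescoping — the piece each term subtracts is \frac{1}{2 d + 1} advanced by one index, and it reappears with a plus sign leading the following term — the sum collapses to its boundary terms.
- the geometric series formula — dividing successive terms gives an index-dependent quantity, not a constant.
- the binomial theorem: the terms do not reassemble into a binomial power.
- telescoping — applicable, and directly so.


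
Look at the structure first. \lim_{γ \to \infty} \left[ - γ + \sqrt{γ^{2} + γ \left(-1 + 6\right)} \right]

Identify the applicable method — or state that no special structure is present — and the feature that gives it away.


Technique: conjugate multiplication — both pieces blow up but their difference is finite; the conjugate trick rationalizes \sqrt{γ^{2} + γ \left(-1 + 6\right)} - γ.


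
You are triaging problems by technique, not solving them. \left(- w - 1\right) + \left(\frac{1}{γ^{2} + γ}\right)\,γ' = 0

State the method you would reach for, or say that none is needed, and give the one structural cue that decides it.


Method: separation of variables — solved for the derivative, the right side splits multiplicatively into a function of each variable alone — divide and integrate each side. Rearranged, this also fits the Bernoulli template directly; separation reads the product structure as given.


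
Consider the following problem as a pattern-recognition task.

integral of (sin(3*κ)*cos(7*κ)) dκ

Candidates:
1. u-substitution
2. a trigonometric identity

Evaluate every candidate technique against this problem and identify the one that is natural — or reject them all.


Verdict: a trigonometric identity — the product sin(3*κ)*cos(7*κ) converts to a sum of single-frequency sinusoids via the product-to-sum identity.
- u-substitution — no subexpression of the integrand serves as a whole-integral substitution inner — individual terms may offer their own, but none carries its derivative as a factor of the full integrand; a working change of variable would have to be constructed from outside the expression.
- a trigonometric identity: yes, a natural case for it.


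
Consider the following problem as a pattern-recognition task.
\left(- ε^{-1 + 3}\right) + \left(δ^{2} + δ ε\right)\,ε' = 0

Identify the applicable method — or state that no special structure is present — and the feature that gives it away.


Method: the homogeneous substitution — solved for the derivative, the right side is unchanged under scaling δ and ε together — it depends only on the ratio ε/δ, so substitute a single ratio variable. Suitably rearranged — at times with the variables' roles exchanged — this doubles as a Bernoulli equation; the homogeneous reading needs no such setup.


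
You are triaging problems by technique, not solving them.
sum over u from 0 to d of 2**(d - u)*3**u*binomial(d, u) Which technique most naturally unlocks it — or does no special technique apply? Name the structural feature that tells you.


Best approach: the binomial theorem — terms weighting binomial(d, u) against matched powers of 3 and 2 reassemble into (3 + 2)^d by the binomial theorem.
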